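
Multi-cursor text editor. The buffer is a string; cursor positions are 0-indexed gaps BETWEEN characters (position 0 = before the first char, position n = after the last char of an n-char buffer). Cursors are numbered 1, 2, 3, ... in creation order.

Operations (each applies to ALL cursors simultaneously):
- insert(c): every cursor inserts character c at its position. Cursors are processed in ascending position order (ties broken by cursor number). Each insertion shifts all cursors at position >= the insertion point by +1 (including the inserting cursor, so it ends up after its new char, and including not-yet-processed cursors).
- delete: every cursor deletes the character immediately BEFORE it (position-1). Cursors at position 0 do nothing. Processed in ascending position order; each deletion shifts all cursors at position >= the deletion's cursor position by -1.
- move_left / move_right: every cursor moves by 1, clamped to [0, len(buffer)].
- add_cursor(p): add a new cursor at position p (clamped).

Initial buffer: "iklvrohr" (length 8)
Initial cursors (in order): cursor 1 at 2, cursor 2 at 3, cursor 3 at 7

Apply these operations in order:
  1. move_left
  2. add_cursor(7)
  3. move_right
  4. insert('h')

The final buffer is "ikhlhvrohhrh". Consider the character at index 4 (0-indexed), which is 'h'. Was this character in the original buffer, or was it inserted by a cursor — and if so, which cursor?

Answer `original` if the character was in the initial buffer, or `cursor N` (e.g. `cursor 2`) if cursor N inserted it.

After op 1 (move_left): buffer="iklvrohr" (len 8), cursors c1@1 c2@2 c3@6, authorship ........
After op 2 (add_cursor(7)): buffer="iklvrohr" (len 8), cursors c1@1 c2@2 c3@6 c4@7, authorship ........
After op 3 (move_right): buffer="iklvrohr" (len 8), cursors c1@2 c2@3 c3@7 c4@8, authorship ........
After op 4 (insert('h')): buffer="ikhlhvrohhrh" (len 12), cursors c1@3 c2@5 c3@10 c4@12, authorship ..1.2....3.4
Authorship (.=original, N=cursor N): . . 1 . 2 . . . . 3 . 4
Index 4: author = 2

Answer: cursor 2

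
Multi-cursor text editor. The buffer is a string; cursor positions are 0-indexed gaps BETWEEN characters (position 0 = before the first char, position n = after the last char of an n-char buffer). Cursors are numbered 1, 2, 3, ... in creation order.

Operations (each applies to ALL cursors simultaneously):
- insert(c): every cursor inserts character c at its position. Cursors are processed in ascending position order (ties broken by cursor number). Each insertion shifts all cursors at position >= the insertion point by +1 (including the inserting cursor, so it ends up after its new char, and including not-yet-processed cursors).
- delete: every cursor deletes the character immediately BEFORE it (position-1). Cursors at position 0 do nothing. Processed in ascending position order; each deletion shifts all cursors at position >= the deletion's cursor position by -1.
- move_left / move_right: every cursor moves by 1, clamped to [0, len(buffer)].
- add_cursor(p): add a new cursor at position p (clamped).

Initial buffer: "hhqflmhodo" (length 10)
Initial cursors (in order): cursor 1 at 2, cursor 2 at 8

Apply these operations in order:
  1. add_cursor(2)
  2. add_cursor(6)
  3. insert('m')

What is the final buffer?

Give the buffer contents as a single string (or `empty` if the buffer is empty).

After op 1 (add_cursor(2)): buffer="hhqflmhodo" (len 10), cursors c1@2 c3@2 c2@8, authorship ..........
After op 2 (add_cursor(6)): buffer="hhqflmhodo" (len 10), cursors c1@2 c3@2 c4@6 c2@8, authorship ..........
After op 3 (insert('m')): buffer="hhmmqflmmhomdo" (len 14), cursors c1@4 c3@4 c4@9 c2@12, authorship ..13....4..2..

Answer: hhmmqflmmhomdo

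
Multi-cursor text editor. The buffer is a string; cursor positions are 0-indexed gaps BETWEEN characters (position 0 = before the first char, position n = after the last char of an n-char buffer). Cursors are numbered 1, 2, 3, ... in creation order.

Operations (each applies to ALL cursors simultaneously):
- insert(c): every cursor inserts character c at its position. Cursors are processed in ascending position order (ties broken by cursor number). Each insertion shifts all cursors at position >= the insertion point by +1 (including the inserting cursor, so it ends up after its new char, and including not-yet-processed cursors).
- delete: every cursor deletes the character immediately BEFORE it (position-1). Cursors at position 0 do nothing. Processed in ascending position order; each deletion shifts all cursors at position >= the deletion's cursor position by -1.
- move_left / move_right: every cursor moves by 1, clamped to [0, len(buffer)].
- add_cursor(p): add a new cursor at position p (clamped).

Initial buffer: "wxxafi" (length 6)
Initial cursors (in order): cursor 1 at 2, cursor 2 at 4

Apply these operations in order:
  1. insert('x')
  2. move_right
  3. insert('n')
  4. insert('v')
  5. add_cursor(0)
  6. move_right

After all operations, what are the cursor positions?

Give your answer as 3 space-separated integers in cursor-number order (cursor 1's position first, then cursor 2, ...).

Answer: 7 12 1

Derivation:
After op 1 (insert('x')): buffer="wxxxaxfi" (len 8), cursors c1@3 c2@6, authorship ..1..2..
After op 2 (move_right): buffer="wxxxaxfi" (len 8), cursors c1@4 c2@7, authorship ..1..2..
After op 3 (insert('n')): buffer="wxxxnaxfni" (len 10), cursors c1@5 c2@9, authorship ..1.1.2.2.
After op 4 (insert('v')): buffer="wxxxnvaxfnvi" (len 12), cursors c1@6 c2@11, authorship ..1.11.2.22.
After op 5 (add_cursor(0)): buffer="wxxxnvaxfnvi" (len 12), cursors c3@0 c1@6 c2@11, authorship ..1.11.2.22.
After op 6 (move_right): buffer="wxxxnvaxfnvi" (len 12), cursors c3@1 c1@7 c2@12, authorship ..1.11.2.22.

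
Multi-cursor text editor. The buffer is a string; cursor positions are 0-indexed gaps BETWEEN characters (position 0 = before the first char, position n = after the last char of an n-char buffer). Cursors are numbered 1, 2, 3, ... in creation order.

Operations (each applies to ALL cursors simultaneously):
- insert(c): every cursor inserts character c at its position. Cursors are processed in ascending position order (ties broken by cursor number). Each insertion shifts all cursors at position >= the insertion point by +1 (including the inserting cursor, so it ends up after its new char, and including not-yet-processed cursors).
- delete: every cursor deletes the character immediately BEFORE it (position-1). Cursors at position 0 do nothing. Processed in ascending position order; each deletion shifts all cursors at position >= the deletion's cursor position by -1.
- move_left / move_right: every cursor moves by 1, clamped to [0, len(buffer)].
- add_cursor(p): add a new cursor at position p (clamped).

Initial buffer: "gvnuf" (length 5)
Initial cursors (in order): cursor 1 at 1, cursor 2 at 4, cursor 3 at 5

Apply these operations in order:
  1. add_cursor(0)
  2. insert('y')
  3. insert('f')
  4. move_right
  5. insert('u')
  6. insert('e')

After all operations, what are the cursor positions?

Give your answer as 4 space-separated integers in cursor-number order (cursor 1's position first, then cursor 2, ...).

Answer: 10 17 21 5

Derivation:
After op 1 (add_cursor(0)): buffer="gvnuf" (len 5), cursors c4@0 c1@1 c2@4 c3@5, authorship .....
After op 2 (insert('y')): buffer="ygyvnuyfy" (len 9), cursors c4@1 c1@3 c2@7 c3@9, authorship 4.1...2.3
After op 3 (insert('f')): buffer="yfgyfvnuyffyf" (len 13), cursors c4@2 c1@5 c2@10 c3@13, authorship 44.11...22.33
After op 4 (move_right): buffer="yfgyfvnuyffyf" (len 13), cursors c4@3 c1@6 c2@11 c3@13, authorship 44.11...22.33
After op 5 (insert('u')): buffer="yfguyfvunuyffuyfu" (len 17), cursors c4@4 c1@8 c2@14 c3@17, authorship 44.411.1..22.2333
After op 6 (insert('e')): buffer="yfgueyfvuenuyffueyfue" (len 21), cursors c4@5 c1@10 c2@17 c3@21, authorship 44.4411.11..22.223333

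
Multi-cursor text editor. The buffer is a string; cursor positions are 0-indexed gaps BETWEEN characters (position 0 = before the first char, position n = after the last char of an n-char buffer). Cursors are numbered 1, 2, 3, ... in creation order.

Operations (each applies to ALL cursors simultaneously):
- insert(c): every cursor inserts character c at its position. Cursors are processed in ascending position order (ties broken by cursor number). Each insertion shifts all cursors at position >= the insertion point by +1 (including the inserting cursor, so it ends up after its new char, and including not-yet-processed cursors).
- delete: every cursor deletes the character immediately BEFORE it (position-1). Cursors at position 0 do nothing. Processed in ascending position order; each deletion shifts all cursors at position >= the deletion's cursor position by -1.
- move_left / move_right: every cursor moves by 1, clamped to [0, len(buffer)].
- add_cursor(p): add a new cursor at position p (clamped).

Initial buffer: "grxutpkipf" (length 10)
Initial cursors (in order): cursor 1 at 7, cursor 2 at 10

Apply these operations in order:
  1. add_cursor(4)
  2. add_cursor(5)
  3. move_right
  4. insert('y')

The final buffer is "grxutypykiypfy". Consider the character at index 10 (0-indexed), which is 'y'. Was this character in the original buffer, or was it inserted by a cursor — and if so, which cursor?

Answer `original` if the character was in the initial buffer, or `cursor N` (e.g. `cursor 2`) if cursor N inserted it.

After op 1 (add_cursor(4)): buffer="grxutpkipf" (len 10), cursors c3@4 c1@7 c2@10, authorship ..........
After op 2 (add_cursor(5)): buffer="grxutpkipf" (len 10), cursors c3@4 c4@5 c1@7 c2@10, authorship ..........
After op 3 (move_right): buffer="grxutpkipf" (len 10), cursors c3@5 c4@6 c1@8 c2@10, authorship ..........
After op 4 (insert('y')): buffer="grxutypykiypfy" (len 14), cursors c3@6 c4@8 c1@11 c2@14, authorship .....3.4..1..2
Authorship (.=original, N=cursor N): . . . . . 3 . 4 . . 1 . . 2
Index 10: author = 1

Answer: cursor 1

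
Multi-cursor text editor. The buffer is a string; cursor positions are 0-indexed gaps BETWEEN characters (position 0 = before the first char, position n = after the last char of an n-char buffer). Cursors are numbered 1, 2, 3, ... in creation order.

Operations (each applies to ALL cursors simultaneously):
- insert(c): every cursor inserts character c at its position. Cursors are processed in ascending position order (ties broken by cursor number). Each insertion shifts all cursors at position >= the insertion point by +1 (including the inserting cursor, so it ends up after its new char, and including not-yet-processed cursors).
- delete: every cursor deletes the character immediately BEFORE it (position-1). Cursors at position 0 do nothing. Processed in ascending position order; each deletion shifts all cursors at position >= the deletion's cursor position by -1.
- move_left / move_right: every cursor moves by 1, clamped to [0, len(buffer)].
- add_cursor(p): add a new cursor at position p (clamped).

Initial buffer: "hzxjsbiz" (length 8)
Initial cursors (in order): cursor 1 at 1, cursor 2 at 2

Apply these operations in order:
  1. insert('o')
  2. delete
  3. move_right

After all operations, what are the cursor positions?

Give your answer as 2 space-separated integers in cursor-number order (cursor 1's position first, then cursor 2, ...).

Answer: 2 3

Derivation:
After op 1 (insert('o')): buffer="hozoxjsbiz" (len 10), cursors c1@2 c2@4, authorship .1.2......
After op 2 (delete): buffer="hzxjsbiz" (len 8), cursors c1@1 c2@2, authorship ........
After op 3 (move_right): buffer="hzxjsbiz" (len 8), cursors c1@2 c2@3, authorship ........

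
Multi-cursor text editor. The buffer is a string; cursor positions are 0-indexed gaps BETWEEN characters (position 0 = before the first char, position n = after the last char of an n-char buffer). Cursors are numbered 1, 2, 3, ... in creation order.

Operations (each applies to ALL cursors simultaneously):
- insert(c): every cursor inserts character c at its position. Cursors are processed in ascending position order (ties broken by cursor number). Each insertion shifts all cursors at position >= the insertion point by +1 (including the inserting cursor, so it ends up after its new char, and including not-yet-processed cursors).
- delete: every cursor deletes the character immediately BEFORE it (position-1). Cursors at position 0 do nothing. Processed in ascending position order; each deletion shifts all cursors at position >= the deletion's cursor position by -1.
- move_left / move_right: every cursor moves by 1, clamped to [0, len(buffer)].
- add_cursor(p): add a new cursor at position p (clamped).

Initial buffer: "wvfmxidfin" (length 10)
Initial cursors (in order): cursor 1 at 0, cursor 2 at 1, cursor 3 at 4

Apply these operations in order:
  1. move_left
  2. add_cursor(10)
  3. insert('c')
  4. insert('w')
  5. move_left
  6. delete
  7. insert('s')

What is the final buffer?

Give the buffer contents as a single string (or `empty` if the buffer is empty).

After op 1 (move_left): buffer="wvfmxidfin" (len 10), cursors c1@0 c2@0 c3@3, authorship ..........
After op 2 (add_cursor(10)): buffer="wvfmxidfin" (len 10), cursors c1@0 c2@0 c3@3 c4@10, authorship ..........
After op 3 (insert('c')): buffer="ccwvfcmxidfinc" (len 14), cursors c1@2 c2@2 c3@6 c4@14, authorship 12...3.......4
After op 4 (insert('w')): buffer="ccwwwvfcwmxidfincw" (len 18), cursors c1@4 c2@4 c3@9 c4@18, authorship 1212...33.......44
After op 5 (move_left): buffer="ccwwwvfcwmxidfincw" (len 18), cursors c1@3 c2@3 c3@8 c4@17, authorship 1212...33.......44
After op 6 (delete): buffer="cwwvfwmxidfinw" (len 14), cursors c1@1 c2@1 c3@5 c4@13, authorship 12...3.......4
After op 7 (insert('s')): buffer="csswwvfswmxidfinsw" (len 18), cursors c1@3 c2@3 c3@8 c4@17, authorship 1122...33.......44

Answer: csswwvfswmxidfinsw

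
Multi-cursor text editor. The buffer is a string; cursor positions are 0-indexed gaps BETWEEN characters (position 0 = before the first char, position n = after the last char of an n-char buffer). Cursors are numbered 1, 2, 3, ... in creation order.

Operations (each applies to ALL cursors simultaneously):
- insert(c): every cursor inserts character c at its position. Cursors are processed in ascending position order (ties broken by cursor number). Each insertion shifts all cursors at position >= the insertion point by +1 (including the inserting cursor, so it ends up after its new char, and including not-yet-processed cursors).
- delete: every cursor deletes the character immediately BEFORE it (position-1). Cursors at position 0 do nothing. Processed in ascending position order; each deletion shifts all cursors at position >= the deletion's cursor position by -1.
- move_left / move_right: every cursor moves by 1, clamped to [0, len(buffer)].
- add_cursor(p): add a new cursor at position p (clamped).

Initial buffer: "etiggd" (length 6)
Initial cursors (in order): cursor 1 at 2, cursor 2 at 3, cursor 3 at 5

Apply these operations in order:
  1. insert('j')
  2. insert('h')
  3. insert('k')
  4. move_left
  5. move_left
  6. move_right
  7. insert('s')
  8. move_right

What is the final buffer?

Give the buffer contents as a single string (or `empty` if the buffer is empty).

Answer: etjhskijhskggjhskd

Derivation:
After op 1 (insert('j')): buffer="etjijggjd" (len 9), cursors c1@3 c2@5 c3@8, authorship ..1.2..3.
After op 2 (insert('h')): buffer="etjhijhggjhd" (len 12), cursors c1@4 c2@7 c3@11, authorship ..11.22..33.
After op 3 (insert('k')): buffer="etjhkijhkggjhkd" (len 15), cursors c1@5 c2@9 c3@14, authorship ..111.222..333.
After op 4 (move_left): buffer="etjhkijhkggjhkd" (len 15), cursors c1@4 c2@8 c3@13, authorship ..111.222..333.
After op 5 (move_left): buffer="etjhkijhkggjhkd" (len 15), cursors c1@3 c2@7 c3@12, authorship ..111.222..333.
After op 6 (move_right): buffer="etjhkijhkggjhkd" (len 15), cursors c1@4 c2@8 c3@13, authorship ..111.222..333.
After op 7 (insert('s')): buffer="etjhskijhskggjhskd" (len 18), cursors c1@5 c2@10 c3@16, authorship ..1111.2222..3333.
After op 8 (move_right): buffer="etjhskijhskggjhskd" (len 18), cursors c1@6 c2@11 c3@17, authorship ..1111.2222..3333.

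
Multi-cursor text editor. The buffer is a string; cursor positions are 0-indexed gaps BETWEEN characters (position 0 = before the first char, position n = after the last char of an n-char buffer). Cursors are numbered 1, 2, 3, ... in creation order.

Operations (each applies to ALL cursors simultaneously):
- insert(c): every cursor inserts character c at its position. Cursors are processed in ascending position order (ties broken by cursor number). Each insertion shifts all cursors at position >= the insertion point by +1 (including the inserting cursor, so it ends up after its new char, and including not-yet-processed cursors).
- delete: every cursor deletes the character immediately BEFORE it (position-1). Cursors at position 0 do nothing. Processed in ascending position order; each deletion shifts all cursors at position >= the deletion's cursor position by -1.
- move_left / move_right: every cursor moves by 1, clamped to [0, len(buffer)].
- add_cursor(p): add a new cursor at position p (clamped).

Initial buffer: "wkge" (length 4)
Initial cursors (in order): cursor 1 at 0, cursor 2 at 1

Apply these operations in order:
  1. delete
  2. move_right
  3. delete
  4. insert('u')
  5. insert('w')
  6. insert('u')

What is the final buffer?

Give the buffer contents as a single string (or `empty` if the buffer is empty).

After op 1 (delete): buffer="kge" (len 3), cursors c1@0 c2@0, authorship ...
After op 2 (move_right): buffer="kge" (len 3), cursors c1@1 c2@1, authorship ...
After op 3 (delete): buffer="ge" (len 2), cursors c1@0 c2@0, authorship ..
After op 4 (insert('u')): buffer="uuge" (len 4), cursors c1@2 c2@2, authorship 12..
After op 5 (insert('w')): buffer="uuwwge" (len 6), cursors c1@4 c2@4, authorship 1212..
After op 6 (insert('u')): buffer="uuwwuuge" (len 8), cursors c1@6 c2@6, authorship 121212..

Answer: uuwwuuge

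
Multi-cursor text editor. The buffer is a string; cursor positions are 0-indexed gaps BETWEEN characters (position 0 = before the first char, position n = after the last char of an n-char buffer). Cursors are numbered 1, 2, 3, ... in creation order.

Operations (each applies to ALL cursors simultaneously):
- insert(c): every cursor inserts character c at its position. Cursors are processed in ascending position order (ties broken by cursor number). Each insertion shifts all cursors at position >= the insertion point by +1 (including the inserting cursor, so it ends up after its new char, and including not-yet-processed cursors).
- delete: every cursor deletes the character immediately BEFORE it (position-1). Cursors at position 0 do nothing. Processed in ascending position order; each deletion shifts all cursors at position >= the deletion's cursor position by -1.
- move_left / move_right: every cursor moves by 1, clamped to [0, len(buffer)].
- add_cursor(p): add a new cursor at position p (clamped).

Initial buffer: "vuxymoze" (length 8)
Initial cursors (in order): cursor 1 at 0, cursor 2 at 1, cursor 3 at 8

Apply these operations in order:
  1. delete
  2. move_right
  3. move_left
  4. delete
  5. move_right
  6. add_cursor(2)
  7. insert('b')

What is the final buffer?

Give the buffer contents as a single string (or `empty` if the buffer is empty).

Answer: ubbxbymzb

Derivation:
After op 1 (delete): buffer="uxymoz" (len 6), cursors c1@0 c2@0 c3@6, authorship ......
After op 2 (move_right): buffer="uxymoz" (len 6), cursors c1@1 c2@1 c3@6, authorship ......
After op 3 (move_left): buffer="uxymoz" (len 6), cursors c1@0 c2@0 c3@5, authorship ......
After op 4 (delete): buffer="uxymz" (len 5), cursors c1@0 c2@0 c3@4, authorship .....
After op 5 (move_right): buffer="uxymz" (len 5), cursors c1@1 c2@1 c3@5, authorship .....
After op 6 (add_cursor(2)): buffer="uxymz" (len 5), cursors c1@1 c2@1 c4@2 c3@5, authorship .....
After op 7 (insert('b')): buffer="ubbxbymzb" (len 9), cursors c1@3 c2@3 c4@5 c3@9, authorship .12.4...3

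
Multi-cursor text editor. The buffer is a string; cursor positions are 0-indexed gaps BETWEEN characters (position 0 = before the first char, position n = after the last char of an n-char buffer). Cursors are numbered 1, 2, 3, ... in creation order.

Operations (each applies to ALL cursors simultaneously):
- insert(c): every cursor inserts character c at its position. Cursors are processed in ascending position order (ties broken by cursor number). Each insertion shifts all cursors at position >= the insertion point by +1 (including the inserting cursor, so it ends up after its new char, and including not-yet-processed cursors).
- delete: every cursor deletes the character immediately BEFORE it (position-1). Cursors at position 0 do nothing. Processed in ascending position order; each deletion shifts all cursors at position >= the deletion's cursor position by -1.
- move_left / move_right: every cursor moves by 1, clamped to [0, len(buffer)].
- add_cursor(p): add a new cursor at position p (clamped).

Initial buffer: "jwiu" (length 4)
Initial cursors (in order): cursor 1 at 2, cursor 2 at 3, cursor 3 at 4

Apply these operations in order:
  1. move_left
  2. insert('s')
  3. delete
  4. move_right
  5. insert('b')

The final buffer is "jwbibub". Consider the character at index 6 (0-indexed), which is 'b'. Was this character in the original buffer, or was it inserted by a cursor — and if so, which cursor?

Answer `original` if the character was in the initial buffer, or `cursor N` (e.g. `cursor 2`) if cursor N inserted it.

Answer: cursor 3

Derivation:
After op 1 (move_left): buffer="jwiu" (len 4), cursors c1@1 c2@2 c3@3, authorship ....
After op 2 (insert('s')): buffer="jswsisu" (len 7), cursors c1@2 c2@4 c3@6, authorship .1.2.3.
After op 3 (delete): buffer="jwiu" (len 4), cursors c1@1 c2@2 c3@3, authorship ....
After op 4 (move_right): buffer="jwiu" (len 4), cursors c1@2 c2@3 c3@4, authorship ....
After op 5 (insert('b')): buffer="jwbibub" (len 7), cursors c1@3 c2@5 c3@7, authorship ..1.2.3
Authorship (.=original, N=cursor N): . . 1 . 2 . 3
Index 6: author = 3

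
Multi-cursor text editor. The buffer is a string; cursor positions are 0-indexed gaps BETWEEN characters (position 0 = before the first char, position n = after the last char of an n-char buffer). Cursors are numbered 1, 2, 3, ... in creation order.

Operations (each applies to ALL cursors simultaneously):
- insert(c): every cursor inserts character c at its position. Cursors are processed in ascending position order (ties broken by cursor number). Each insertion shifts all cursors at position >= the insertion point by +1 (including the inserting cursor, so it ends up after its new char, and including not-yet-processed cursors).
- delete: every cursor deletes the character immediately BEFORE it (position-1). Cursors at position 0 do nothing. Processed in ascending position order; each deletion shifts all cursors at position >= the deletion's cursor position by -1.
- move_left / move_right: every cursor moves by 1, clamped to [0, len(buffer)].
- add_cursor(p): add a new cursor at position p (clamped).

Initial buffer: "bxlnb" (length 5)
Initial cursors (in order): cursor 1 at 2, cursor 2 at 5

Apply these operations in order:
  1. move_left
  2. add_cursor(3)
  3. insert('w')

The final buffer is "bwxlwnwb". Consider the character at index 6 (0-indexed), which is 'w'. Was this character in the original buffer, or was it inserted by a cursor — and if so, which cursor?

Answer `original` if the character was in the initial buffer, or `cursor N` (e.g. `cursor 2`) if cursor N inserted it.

After op 1 (move_left): buffer="bxlnb" (len 5), cursors c1@1 c2@4, authorship .....
After op 2 (add_cursor(3)): buffer="bxlnb" (len 5), cursors c1@1 c3@3 c2@4, authorship .....
After op 3 (insert('w')): buffer="bwxlwnwb" (len 8), cursors c1@2 c3@5 c2@7, authorship .1..3.2.
Authorship (.=original, N=cursor N): . 1 . . 3 . 2 .
Index 6: author = 2

Answer: cursor 2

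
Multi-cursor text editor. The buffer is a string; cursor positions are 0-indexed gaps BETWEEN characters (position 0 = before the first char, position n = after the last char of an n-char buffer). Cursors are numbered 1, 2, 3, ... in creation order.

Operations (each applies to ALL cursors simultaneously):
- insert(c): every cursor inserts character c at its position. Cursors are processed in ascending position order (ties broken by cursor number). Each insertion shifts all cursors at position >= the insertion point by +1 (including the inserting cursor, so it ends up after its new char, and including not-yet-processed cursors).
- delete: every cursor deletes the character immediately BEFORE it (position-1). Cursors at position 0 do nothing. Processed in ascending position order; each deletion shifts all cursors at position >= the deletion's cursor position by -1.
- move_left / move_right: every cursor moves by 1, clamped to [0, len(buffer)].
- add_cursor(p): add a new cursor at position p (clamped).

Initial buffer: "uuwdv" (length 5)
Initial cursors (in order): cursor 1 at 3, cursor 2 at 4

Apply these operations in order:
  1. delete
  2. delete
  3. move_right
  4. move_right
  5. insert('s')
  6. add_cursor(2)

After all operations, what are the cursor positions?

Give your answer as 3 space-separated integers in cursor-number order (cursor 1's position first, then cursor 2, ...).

Answer: 3 3 2

Derivation:
After op 1 (delete): buffer="uuv" (len 3), cursors c1@2 c2@2, authorship ...
After op 2 (delete): buffer="v" (len 1), cursors c1@0 c2@0, authorship .
After op 3 (move_right): buffer="v" (len 1), cursors c1@1 c2@1, authorship .
After op 4 (move_right): buffer="v" (len 1), cursors c1@1 c2@1, authorship .
After op 5 (insert('s')): buffer="vss" (len 3), cursors c1@3 c2@3, authorship .12
After op 6 (add_cursor(2)): buffer="vss" (len 3), cursors c3@2 c1@3 c2@3, authorship .12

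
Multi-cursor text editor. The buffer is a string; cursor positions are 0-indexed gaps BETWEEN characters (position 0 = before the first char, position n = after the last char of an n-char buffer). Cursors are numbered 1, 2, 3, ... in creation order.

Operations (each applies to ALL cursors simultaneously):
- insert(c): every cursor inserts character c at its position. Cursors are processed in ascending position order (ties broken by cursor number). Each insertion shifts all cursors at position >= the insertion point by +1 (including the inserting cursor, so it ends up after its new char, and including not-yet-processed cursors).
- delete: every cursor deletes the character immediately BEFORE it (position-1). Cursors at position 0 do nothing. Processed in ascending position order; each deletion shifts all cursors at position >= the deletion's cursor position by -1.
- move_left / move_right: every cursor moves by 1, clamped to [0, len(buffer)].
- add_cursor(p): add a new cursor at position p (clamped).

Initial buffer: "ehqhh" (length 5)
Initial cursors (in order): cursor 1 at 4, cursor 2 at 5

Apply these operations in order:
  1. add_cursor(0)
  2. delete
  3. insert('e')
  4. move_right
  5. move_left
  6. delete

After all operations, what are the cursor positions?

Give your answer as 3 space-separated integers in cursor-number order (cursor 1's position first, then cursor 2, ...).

After op 1 (add_cursor(0)): buffer="ehqhh" (len 5), cursors c3@0 c1@4 c2@5, authorship .....
After op 2 (delete): buffer="ehq" (len 3), cursors c3@0 c1@3 c2@3, authorship ...
After op 3 (insert('e')): buffer="eehqee" (len 6), cursors c3@1 c1@6 c2@6, authorship 3...12
After op 4 (move_right): buffer="eehqee" (len 6), cursors c3@2 c1@6 c2@6, authorship 3...12
After op 5 (move_left): buffer="eehqee" (len 6), cursors c3@1 c1@5 c2@5, authorship 3...12
After op 6 (delete): buffer="ehe" (len 3), cursors c3@0 c1@2 c2@2, authorship ..2

Answer: 2 2 0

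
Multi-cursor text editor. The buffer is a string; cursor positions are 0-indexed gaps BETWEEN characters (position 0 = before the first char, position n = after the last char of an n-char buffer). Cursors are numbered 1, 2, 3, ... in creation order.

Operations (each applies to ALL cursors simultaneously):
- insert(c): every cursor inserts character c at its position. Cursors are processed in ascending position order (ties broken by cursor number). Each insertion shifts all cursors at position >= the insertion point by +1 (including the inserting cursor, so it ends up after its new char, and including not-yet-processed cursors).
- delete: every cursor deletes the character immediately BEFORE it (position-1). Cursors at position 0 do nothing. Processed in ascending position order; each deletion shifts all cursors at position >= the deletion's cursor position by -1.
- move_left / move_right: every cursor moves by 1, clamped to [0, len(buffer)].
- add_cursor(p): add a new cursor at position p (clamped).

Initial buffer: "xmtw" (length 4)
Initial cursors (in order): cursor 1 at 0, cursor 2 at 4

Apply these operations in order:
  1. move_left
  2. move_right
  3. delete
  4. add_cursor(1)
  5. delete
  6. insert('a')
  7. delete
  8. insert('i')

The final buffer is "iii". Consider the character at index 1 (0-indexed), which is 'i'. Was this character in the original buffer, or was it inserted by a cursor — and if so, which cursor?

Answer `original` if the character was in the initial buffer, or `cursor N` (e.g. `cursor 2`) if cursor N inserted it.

After op 1 (move_left): buffer="xmtw" (len 4), cursors c1@0 c2@3, authorship ....
After op 2 (move_right): buffer="xmtw" (len 4), cursors c1@1 c2@4, authorship ....
After op 3 (delete): buffer="mt" (len 2), cursors c1@0 c2@2, authorship ..
After op 4 (add_cursor(1)): buffer="mt" (len 2), cursors c1@0 c3@1 c2@2, authorship ..
After op 5 (delete): buffer="" (len 0), cursors c1@0 c2@0 c3@0, authorship 
After op 6 (insert('a')): buffer="aaa" (len 3), cursors c1@3 c2@3 c3@3, authorship 123
After op 7 (delete): buffer="" (len 0), cursors c1@0 c2@0 c3@0, authorship 
After op 8 (insert('i')): buffer="iii" (len 3), cursors c1@3 c2@3 c3@3, authorship 123
Authorship (.=original, N=cursor N): 1 2 3
Index 1: author = 2

Answer: cursor 2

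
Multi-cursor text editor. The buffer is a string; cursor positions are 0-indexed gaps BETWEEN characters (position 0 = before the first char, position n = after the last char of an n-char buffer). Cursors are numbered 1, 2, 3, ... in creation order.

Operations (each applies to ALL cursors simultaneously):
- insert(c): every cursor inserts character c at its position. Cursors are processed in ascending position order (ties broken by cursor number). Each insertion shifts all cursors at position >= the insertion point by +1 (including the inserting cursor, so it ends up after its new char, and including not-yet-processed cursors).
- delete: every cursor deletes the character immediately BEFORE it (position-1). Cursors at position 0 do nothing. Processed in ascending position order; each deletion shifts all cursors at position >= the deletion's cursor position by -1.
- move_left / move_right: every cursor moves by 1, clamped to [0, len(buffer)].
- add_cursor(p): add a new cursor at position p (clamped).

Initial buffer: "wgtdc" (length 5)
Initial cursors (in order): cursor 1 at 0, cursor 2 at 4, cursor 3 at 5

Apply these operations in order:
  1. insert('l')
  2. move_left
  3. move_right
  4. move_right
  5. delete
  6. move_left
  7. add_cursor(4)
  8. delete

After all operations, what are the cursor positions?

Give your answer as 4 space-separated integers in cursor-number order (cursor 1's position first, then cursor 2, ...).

After op 1 (insert('l')): buffer="lwgtdlcl" (len 8), cursors c1@1 c2@6 c3@8, authorship 1....2.3
After op 2 (move_left): buffer="lwgtdlcl" (len 8), cursors c1@0 c2@5 c3@7, authorship 1....2.3
After op 3 (move_right): buffer="lwgtdlcl" (len 8), cursors c1@1 c2@6 c3@8, authorship 1....2.3
After op 4 (move_right): buffer="lwgtdlcl" (len 8), cursors c1@2 c2@7 c3@8, authorship 1....2.3
After op 5 (delete): buffer="lgtdl" (len 5), cursors c1@1 c2@5 c3@5, authorship 1...2
After op 6 (move_left): buffer="lgtdl" (len 5), cursors c1@0 c2@4 c3@4, authorship 1...2
After op 7 (add_cursor(4)): buffer="lgtdl" (len 5), cursors c1@0 c2@4 c3@4 c4@4, authorship 1...2
After op 8 (delete): buffer="ll" (len 2), cursors c1@0 c2@1 c3@1 c4@1, authorship 12

Answer: 0 1 1 1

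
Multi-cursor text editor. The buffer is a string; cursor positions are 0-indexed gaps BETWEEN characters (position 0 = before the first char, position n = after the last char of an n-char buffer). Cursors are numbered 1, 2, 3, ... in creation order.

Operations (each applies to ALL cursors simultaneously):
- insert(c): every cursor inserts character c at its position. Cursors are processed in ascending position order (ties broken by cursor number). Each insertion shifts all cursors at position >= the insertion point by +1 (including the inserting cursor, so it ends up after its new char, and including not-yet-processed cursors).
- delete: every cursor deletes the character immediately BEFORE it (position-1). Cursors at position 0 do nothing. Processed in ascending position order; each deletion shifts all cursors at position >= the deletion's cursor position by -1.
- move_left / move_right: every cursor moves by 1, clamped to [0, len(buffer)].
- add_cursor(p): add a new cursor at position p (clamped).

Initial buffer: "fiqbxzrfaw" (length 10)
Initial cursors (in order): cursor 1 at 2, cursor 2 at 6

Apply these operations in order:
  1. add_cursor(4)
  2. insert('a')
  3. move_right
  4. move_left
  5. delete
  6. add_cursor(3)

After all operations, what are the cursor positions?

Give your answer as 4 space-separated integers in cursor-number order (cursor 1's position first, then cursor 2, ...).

After op 1 (add_cursor(4)): buffer="fiqbxzrfaw" (len 10), cursors c1@2 c3@4 c2@6, authorship ..........
After op 2 (insert('a')): buffer="fiaqbaxzarfaw" (len 13), cursors c1@3 c3@6 c2@9, authorship ..1..3..2....
After op 3 (move_right): buffer="fiaqbaxzarfaw" (len 13), cursors c1@4 c3@7 c2@10, authorship ..1..3..2....
After op 4 (move_left): buffer="fiaqbaxzarfaw" (len 13), cursors c1@3 c3@6 c2@9, authorship ..1..3..2....
After op 5 (delete): buffer="fiqbxzrfaw" (len 10), cursors c1@2 c3@4 c2@6, authorship ..........
After op 6 (add_cursor(3)): buffer="fiqbxzrfaw" (len 10), cursors c1@2 c4@3 c3@4 c2@6, authorship ..........

Answer: 2 6 4 3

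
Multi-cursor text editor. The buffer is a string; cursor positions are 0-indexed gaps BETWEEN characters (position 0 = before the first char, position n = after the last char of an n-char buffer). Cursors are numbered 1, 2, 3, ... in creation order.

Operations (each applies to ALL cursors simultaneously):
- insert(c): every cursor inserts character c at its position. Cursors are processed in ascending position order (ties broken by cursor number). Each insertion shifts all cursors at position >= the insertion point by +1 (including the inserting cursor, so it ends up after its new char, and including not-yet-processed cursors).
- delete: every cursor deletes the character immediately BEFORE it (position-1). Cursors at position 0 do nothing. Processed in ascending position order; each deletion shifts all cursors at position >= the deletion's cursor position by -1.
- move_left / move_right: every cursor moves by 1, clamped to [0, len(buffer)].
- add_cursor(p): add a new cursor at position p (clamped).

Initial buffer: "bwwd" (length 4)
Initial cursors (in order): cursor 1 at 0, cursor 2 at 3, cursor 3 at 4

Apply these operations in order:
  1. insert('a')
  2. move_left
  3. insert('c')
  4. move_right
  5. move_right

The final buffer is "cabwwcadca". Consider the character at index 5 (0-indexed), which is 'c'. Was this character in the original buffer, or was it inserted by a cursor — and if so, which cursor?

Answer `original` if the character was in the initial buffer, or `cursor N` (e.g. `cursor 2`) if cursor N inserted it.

Answer: cursor 2

Derivation:
After op 1 (insert('a')): buffer="abwwada" (len 7), cursors c1@1 c2@5 c3@7, authorship 1...2.3
After op 2 (move_left): buffer="abwwada" (len 7), cursors c1@0 c2@4 c3@6, authorship 1...2.3
After op 3 (insert('c')): buffer="cabwwcadca" (len 10), cursors c1@1 c2@6 c3@9, authorship 11...22.33
After op 4 (move_right): buffer="cabwwcadca" (len 10), cursors c1@2 c2@7 c3@10, authorship 11...22.33
After op 5 (move_right): buffer="cabwwcadca" (len 10), cursors c1@3 c2@8 c3@10, authorship 11...22.33
Authorship (.=original, N=cursor N): 1 1 . . . 2 2 . 3 3
Index 5: author = 2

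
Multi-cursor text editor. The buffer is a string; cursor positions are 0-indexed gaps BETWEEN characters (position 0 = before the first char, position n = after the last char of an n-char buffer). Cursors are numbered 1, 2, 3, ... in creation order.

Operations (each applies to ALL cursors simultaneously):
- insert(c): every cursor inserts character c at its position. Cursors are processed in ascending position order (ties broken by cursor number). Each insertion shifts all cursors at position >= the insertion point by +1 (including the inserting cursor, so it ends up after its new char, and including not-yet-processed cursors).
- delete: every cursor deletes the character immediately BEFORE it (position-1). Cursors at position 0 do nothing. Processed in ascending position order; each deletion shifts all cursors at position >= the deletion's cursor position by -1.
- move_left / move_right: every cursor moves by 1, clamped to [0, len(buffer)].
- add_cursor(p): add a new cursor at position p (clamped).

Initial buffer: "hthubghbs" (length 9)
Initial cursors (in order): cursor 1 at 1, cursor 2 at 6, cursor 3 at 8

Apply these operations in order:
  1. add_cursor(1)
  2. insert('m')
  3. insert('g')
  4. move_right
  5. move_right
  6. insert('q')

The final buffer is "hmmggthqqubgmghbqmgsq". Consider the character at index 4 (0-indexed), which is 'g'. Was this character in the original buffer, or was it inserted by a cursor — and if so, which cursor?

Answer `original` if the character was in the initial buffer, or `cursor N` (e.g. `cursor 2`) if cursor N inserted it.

Answer: cursor 4

Derivation:
After op 1 (add_cursor(1)): buffer="hthubghbs" (len 9), cursors c1@1 c4@1 c2@6 c3@8, authorship .........
After op 2 (insert('m')): buffer="hmmthubgmhbms" (len 13), cursors c1@3 c4@3 c2@9 c3@12, authorship .14.....2..3.
After op 3 (insert('g')): buffer="hmmggthubgmghbmgs" (len 17), cursors c1@5 c4@5 c2@12 c3@16, authorship .1414.....22..33.
After op 4 (move_right): buffer="hmmggthubgmghbmgs" (len 17), cursors c1@6 c4@6 c2@13 c3@17, authorship .1414.....22..33.
After op 5 (move_right): buffer="hmmggthubgmghbmgs" (len 17), cursors c1@7 c4@7 c2@14 c3@17, authorship .1414.....22..33.
After op 6 (insert('q')): buffer="hmmggthqqubgmghbqmgsq" (len 21), cursors c1@9 c4@9 c2@17 c3@21, authorship .1414..14...22..233.3
Authorship (.=original, N=cursor N): . 1 4 1 4 . . 1 4 . . . 2 2 . . 2 3 3 . 3
Index 4: author = 4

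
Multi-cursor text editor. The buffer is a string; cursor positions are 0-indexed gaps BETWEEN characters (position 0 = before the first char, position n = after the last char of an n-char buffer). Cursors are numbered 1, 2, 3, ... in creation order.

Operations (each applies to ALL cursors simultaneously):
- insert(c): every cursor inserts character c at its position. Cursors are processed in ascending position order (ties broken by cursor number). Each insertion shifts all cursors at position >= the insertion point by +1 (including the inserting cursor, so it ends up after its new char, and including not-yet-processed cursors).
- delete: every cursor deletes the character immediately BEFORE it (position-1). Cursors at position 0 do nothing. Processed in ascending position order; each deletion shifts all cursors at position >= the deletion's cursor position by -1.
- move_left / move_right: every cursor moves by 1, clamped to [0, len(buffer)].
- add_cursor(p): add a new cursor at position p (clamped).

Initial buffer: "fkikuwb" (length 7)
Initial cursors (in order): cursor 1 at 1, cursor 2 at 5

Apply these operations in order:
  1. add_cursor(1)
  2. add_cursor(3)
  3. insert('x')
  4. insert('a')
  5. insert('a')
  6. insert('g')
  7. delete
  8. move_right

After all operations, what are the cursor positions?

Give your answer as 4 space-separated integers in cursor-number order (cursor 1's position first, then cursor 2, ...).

Answer: 8 18 8 13

Derivation:
After op 1 (add_cursor(1)): buffer="fkikuwb" (len 7), cursors c1@1 c3@1 c2@5, authorship .......
After op 2 (add_cursor(3)): buffer="fkikuwb" (len 7), cursors c1@1 c3@1 c4@3 c2@5, authorship .......
After op 3 (insert('x')): buffer="fxxkixkuxwb" (len 11), cursors c1@3 c3@3 c4@6 c2@9, authorship .13..4..2..
After op 4 (insert('a')): buffer="fxxaakixakuxawb" (len 15), cursors c1@5 c3@5 c4@9 c2@13, authorship .1313..44..22..
After op 5 (insert('a')): buffer="fxxaaaakixaakuxaawb" (len 19), cursors c1@7 c3@7 c4@12 c2@17, authorship .131313..444..222..
After op 6 (insert('g')): buffer="fxxaaaaggkixaagkuxaagwb" (len 23), cursors c1@9 c3@9 c4@15 c2@21, authorship .13131313..4444..2222..
After op 7 (delete): buffer="fxxaaaakixaakuxaawb" (len 19), cursors c1@7 c3@7 c4@12 c2@17, authorship .131313..444..222..
After op 8 (move_right): buffer="fxxaaaakixaakuxaawb" (len 19), cursors c1@8 c3@8 c4@13 c2@18, authorship .131313..444..222..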